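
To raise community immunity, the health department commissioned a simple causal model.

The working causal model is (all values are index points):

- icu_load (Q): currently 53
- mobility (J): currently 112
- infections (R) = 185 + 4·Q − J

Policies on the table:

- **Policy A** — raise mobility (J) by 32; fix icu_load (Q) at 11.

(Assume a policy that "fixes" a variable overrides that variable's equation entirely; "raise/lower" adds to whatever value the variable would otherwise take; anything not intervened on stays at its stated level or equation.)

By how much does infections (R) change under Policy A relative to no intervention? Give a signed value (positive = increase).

Baseline:
  Q = 53
  J = 112
  R = 185 + 4·53 − 112 = 285
Policy A (J + 32, Q := 11):
  Q = 11
  J = 112 + 32 = 144
  R = 185 + 4·11 − 144 = 85
Change in R: 85 − 285 = -200

-200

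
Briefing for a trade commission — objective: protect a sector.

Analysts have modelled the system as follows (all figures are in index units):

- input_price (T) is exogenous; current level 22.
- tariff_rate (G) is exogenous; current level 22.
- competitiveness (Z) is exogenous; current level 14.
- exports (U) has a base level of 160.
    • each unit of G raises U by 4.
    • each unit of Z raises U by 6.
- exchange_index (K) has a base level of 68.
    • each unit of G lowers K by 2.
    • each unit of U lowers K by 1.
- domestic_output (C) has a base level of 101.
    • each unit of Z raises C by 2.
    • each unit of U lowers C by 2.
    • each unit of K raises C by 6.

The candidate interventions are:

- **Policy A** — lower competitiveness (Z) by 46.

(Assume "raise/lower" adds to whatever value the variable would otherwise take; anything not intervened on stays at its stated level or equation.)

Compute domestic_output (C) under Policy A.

-267

Policy A (Z − 46):
  G = 22
  Z = 14 − 46 = -32
  U = 160 + 4·22 + 6·(-32) = 56
  K = 68 − 2·22 − 56 = -32
  C = 101 + 2·(-32) − 2·56 + 6·(-32) = -267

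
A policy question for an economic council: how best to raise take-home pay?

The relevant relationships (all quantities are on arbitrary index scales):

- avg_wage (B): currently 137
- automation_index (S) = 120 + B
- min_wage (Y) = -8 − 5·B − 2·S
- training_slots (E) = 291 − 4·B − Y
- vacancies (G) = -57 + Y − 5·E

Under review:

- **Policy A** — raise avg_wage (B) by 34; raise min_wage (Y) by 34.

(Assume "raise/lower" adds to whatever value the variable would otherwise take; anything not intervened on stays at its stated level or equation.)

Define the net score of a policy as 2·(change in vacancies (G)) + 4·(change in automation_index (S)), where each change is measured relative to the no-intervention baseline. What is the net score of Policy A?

Baseline:
  B = 137
  S = 120 + 137 = 257
  Y = -8 − 5·137 − 2·257 = -1207
  E = 291 − 4·137 − (-1207) = 950
  G = -57 + (-1207) − 5·950 = -6014
Policy A (B + 34, Y + 34):
  B = 137 + 34 = 171
  S = 120 + 171 = 291
  Y = -8 − 5·171 − 2·291 (+34 from intervention) = -1411
  E = 291 − 4·171 − (-1411) = 1018
  G = -57 + (-1411) − 5·1018 = -6558
ΔG = -6558 − (-6014) = -544; ΔS = 291 − 257 = 34
Score = 2·(-544) + 4·34 = -952

-952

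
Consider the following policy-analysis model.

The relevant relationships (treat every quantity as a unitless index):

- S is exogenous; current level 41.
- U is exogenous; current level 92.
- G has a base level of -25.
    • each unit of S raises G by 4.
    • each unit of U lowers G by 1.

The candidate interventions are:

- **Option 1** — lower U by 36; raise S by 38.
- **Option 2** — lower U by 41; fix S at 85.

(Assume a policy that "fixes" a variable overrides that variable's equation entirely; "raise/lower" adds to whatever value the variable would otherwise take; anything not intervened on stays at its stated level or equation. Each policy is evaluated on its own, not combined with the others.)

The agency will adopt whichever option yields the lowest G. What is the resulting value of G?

Option 1 (U − 36, S + 38):
  S = 41 + 38 = 79
  U = 92 − 36 = 56
  G = -25 + 4·79 − 56 = 235
Option 2 (U − 41, S := 85):
  S = 85
  U = 92 − 41 = 51
  G = -25 + 4·85 − 51 = 264
Comparing — Option 1: G=235, Option 2: G=264. Lowest is 235 (Option 1).

235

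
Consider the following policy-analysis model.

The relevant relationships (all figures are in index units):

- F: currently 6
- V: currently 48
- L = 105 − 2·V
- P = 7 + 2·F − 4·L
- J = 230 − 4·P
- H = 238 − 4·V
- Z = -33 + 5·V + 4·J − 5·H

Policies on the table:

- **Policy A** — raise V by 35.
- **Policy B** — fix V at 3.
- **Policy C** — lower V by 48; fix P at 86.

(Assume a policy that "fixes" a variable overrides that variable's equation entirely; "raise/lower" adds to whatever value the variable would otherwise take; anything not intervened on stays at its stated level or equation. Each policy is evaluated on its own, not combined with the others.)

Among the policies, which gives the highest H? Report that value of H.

238

Policy A (V + 35):
  V = 48 + 35 = 83
  H = 238 − 4·83 = -94
Policy B (V := 3):
  V = 3
  H = 238 − 4·3 = 226
Policy C (V − 48, P := 86):
  V = 48 − 48 = 0
  H = 238 − 4·0 = 238
Comparing — Policy A: H=-94, Policy B: H=226, Policy C: H=238. Highest is 238 (Policy C).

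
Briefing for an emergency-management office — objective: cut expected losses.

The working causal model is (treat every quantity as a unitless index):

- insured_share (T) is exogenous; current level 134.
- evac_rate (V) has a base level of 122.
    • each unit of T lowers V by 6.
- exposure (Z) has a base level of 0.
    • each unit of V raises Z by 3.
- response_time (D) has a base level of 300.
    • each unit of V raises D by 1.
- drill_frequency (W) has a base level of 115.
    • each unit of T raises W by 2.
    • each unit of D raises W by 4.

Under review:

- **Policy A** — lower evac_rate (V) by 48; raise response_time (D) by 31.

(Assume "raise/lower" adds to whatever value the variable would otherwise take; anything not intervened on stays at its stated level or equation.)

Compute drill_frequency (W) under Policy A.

-1213

Policy A (V − 48, D + 31):
  T = 134
  V = 122 − 6·134 (−48 from intervention) = -730
  D = 300 + (-730) (+31 from intervention) = -399
  W = 115 + 2·134 + 4·(-399) = -1213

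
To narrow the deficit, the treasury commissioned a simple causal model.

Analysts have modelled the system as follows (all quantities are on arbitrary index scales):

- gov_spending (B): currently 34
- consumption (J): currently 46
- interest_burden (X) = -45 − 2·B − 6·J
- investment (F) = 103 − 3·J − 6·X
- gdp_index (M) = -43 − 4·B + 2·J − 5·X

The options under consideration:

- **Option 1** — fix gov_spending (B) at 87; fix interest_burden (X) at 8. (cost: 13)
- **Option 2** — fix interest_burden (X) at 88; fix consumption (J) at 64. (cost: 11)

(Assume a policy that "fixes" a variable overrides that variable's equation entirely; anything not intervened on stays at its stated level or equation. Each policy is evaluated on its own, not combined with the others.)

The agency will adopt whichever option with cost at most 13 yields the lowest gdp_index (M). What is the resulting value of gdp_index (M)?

Option 1 (B := 87, X := 8):
  B = 87
  J = 46
  X = 8
  M = -43 − 4·87 + 2·46 − 5·8 = -339
Option 2 (X := 88, J := 64):
  B = 34
  J = 64
  X = 88
  M = -43 − 4·34 + 2·64 − 5·88 = -491
Comparing — Option 1: M=-339, Option 2: M=-491. Lowest is -491 (Option 2).

-491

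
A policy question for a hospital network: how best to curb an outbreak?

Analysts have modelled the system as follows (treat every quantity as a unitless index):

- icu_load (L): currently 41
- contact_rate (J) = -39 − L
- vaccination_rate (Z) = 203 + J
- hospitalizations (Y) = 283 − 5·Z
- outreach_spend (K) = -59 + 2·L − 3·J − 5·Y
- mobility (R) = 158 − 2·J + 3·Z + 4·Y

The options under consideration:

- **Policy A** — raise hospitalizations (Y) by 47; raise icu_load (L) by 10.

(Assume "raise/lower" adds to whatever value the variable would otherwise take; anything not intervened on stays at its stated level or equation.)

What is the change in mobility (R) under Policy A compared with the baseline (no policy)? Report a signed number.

Baseline:
  L = 41
  J = -39 − 41 = -80
  Z = 203 + (-80) = 123
  Y = 283 − 5·123 = -332
  R = 158 − 2·(-80) + 3·123 + 4·(-332) = -641
Policy A (Y + 47, L + 10):
  L = 41 + 10 = 51
  J = -39 − 51 = -90
  Z = 203 + (-90) = 113
  Y = 283 − 5·113 (+47 from intervention) = -235
  R = 158 − 2·(-90) + 3·113 + 4·(-235) = -263
Change in R: -263 − (-641) = 378

378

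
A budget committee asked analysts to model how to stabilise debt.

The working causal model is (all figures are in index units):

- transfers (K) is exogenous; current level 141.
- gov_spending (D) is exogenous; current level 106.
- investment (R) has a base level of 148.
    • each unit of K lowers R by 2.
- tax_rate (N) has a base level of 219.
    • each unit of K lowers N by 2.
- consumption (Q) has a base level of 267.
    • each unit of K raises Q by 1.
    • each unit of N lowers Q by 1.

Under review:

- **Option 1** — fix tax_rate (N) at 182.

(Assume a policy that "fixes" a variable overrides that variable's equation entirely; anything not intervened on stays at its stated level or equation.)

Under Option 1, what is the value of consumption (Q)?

226

Option 1 (N := 182):
  K = 141
  N = 182
  Q = 267 + 141 − 182 = 226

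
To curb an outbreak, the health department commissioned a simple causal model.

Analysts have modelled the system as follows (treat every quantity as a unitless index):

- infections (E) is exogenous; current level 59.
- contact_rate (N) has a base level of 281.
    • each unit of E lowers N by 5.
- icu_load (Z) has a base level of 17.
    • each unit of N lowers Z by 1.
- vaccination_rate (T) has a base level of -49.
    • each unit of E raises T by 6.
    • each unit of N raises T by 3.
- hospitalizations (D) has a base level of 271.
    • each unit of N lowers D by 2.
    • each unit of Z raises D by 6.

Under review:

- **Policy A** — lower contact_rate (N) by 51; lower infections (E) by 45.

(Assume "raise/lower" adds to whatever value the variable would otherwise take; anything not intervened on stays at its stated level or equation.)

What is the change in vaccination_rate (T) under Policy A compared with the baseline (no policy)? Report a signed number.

Baseline:
  E = 59
  N = 281 − 5·59 = -14
  T = -49 + 6·59 + 3·(-14) = 263
Policy A (N − 51, E − 45):
  E = 59 − 45 = 14
  N = 281 − 5·14 (−51 from intervention) = 160
  T = -49 + 6·14 + 3·160 = 515
Change in T: 515 − 263 = 252

252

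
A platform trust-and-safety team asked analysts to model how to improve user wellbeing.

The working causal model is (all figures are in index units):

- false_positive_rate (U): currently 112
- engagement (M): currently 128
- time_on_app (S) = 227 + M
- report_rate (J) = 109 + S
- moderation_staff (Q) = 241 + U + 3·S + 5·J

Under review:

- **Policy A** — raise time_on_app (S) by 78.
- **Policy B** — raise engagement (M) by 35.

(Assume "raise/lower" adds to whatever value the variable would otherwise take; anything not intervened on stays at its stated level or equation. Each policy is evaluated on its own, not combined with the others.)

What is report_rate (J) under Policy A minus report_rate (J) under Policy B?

Policy A (S + 78):
  M = 128
  S = 227 + 128 (+78 from intervention) = 433
  J = 109 + 433 = 542
Policy B (M + 35):
  M = 128 + 35 = 163
  S = 227 + 163 = 390
  J = 109 + 390 = 499
J: 542 − 499 = 43

43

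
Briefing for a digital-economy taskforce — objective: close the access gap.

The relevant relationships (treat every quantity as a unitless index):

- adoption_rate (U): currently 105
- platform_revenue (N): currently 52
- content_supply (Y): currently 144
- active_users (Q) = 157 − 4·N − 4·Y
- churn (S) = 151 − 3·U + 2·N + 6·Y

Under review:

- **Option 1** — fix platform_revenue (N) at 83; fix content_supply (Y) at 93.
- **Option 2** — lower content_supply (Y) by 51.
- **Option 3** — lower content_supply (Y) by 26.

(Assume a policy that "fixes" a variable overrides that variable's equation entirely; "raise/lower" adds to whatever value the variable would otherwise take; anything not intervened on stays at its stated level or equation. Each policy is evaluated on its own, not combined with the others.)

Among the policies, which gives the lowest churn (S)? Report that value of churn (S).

498

Option 1 (N := 83, Y := 93):
  U = 105
  N = 83
  Y = 93
  S = 151 − 3·105 + 2·83 + 6·93 = 560
Option 2 (Y − 51):
  U = 105
  N = 52
  Y = 144 − 51 = 93
  S = 151 − 3·105 + 2·52 + 6·93 = 498
Option 3 (Y − 26):
  U = 105
  N = 52
  Y = 144 − 26 = 118
  S = 151 − 3·105 + 2·52 + 6·118 = 648
Comparing — Option 1: S=560, Option 2: S=498, Option 3: S=648. Lowest is 498 (Option 2).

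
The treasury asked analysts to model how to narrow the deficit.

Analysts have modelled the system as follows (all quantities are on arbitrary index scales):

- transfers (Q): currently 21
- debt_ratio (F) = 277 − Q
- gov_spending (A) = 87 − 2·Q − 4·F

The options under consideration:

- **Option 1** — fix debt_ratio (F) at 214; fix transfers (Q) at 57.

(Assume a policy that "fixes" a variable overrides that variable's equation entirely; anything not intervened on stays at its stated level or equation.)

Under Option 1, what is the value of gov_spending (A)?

Option 1 (F := 214, Q := 57):
  Q = 57
  F = 214
  A = 87 − 2·57 − 4·214 = -883

-883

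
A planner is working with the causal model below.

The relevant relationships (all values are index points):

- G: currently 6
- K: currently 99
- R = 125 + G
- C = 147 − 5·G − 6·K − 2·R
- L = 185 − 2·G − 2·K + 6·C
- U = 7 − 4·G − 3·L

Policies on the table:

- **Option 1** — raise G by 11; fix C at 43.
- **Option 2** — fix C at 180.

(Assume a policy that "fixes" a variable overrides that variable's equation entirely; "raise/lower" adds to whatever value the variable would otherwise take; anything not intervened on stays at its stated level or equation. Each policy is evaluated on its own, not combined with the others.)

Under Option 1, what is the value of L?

211

Option 1 (G + 11, C := 43):
  G = 6 + 11 = 17
  K = 99
  R = 125 + 17 = 142
  C = 43
  L = 185 − 2·17 − 2·99 + 6·43 = 211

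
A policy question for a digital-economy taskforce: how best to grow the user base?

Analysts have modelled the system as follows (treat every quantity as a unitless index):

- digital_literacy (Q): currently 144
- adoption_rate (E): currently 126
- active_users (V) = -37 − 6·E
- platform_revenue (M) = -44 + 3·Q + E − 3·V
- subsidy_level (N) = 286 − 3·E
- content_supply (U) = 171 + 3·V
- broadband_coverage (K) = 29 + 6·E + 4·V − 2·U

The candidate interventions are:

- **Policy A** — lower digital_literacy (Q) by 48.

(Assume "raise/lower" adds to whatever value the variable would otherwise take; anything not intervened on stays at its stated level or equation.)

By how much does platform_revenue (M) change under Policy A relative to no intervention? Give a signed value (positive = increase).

-144

Baseline:
  Q = 144
  E = 126
  V = -37 − 6·126 = -793
  M = -44 + 3·144 + 126 − 3·(-793) = 2893
Policy A (Q − 48):
  Q = 144 − 48 = 96
  E = 126
  V = -37 − 6·126 = -793
  M = -44 + 3·96 + 126 − 3·(-793) = 2749
Change in M: 2749 − 2893 = -144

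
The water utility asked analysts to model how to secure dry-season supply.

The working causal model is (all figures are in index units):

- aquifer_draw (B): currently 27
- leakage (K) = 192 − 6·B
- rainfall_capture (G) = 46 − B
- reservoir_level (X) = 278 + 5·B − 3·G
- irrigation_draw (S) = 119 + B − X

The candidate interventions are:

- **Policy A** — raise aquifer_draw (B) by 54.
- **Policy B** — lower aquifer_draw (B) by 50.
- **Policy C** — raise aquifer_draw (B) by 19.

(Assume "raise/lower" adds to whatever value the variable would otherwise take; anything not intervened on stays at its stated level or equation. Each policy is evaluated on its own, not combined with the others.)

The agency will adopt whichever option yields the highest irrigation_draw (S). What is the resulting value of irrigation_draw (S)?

140

Policy A (B + 54):
  B = 27 + 54 = 81
  G = 46 − 81 = -35
  X = 278 + 5·81 − 3·(-35) = 788
  S = 119 + 81 − 788 = -588
Policy B (B − 50):
  B = 27 − 50 = -23
  G = 46 − (-23) = 69
  X = 278 + 5·(-23) − 3·69 = -44
  S = 119 + (-23) − (-44) = 140
Policy C (B + 19):
  B = 27 + 19 = 46
  G = 46 − 46 = 0
  X = 278 + 5·46 − 3·0 = 508
  S = 119 + 46 − 508 = -343
Comparing — Policy A: S=-588, Policy B: S=140, Policy C: S=-343. Highest is 140 (Policy B).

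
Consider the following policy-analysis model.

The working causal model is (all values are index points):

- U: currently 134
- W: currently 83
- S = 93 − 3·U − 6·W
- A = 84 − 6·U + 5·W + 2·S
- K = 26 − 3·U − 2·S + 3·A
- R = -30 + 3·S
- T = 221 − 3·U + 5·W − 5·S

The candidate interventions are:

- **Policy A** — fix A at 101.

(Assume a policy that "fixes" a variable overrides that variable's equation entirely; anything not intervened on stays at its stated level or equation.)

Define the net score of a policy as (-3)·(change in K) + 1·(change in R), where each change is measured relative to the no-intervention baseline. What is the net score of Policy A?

-18180

Baseline:
  U = 134
  W = 83
  S = 93 − 3·134 − 6·83 = -807
  A = 84 − 6·134 + 5·83 + 2·(-807) = -1919
  K = 26 − 3·134 − 2·(-807) + 3·(-1919) = -4519
  R = -30 + 3·(-807) = -2451
Policy A (A := 101):
  U = 134
  W = 83
  S = 93 − 3·134 − 6·83 = -807
  A = 101
  K = 26 − 3·134 − 2·(-807) + 3·101 = 1541
  R = -30 + 3·(-807) = -2451
ΔK = 1541 − (-4519) = 6060; ΔR = -2451 − (-2451) = 0
Score = (-3)·6060 + 1·0 = -18180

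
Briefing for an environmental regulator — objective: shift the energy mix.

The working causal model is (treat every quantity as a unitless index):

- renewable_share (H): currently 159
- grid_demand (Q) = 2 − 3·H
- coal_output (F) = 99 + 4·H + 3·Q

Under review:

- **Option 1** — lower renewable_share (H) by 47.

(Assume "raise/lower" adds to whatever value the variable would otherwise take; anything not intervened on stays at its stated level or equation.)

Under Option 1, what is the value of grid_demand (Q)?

Option 1 (H − 47):
  H = 159 − 47 = 112
  Q = 2 − 3·112 = -334

-334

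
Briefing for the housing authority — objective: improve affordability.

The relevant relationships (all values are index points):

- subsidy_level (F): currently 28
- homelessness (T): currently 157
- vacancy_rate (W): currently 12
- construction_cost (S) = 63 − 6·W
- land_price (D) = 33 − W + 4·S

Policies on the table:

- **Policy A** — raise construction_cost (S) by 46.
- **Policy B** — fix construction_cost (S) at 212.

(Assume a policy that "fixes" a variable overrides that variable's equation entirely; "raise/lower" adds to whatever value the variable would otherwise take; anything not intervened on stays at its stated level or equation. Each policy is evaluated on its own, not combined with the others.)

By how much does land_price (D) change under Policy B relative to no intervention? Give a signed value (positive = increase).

884

Baseline:
  W = 12
  S = 63 − 6·12 = -9
  D = 33 − 12 + 4·(-9) = -15
Policy B (S := 212):
  W = 12
  S = 212
  D = 33 − 12 + 4·212 = 869
Change in D: 869 − (-15) = 884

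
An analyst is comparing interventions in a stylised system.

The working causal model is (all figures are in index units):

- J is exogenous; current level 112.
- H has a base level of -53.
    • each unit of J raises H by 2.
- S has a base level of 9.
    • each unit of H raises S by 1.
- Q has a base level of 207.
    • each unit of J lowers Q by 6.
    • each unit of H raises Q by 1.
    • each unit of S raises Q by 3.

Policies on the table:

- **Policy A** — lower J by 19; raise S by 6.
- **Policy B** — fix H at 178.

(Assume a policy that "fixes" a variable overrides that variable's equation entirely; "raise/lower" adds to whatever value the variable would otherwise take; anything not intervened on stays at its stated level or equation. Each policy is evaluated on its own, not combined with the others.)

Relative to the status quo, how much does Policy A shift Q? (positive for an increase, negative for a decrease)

Baseline:
  J = 112
  H = -53 + 2·112 = 171
  S = 9 + 171 = 180
  Q = 207 − 6·112 + 171 + 3·180 = 246
Policy A (J − 19, S + 6):
  J = 112 − 19 = 93
  H = -53 + 2·93 = 133
  S = 9 + 133 (+6 from intervention) = 148
  Q = 207 − 6·93 + 133 + 3·148 = 226
Change in Q: 226 − 246 = -20

-20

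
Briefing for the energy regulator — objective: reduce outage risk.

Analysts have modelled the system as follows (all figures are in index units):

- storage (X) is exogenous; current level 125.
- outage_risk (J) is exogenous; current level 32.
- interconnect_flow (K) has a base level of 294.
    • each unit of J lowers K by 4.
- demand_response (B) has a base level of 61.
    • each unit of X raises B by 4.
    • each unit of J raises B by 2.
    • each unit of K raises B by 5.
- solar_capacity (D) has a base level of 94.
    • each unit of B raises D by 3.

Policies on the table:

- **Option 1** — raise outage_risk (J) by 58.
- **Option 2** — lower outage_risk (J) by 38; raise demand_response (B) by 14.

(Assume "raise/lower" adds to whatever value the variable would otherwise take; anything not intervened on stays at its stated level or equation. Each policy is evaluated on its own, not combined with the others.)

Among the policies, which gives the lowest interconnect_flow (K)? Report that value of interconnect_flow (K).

-66

Option 1 (J + 58):
  J = 32 + 58 = 90
  K = 294 − 4·90 = -66
Option 2 (J − 38, B + 14):
  J = 32 − 38 = -6
  K = 294 − 4·(-6) = 318
Comparing — Option 1: K=-66, Option 2: K=318. Lowest is -66 (Option 1).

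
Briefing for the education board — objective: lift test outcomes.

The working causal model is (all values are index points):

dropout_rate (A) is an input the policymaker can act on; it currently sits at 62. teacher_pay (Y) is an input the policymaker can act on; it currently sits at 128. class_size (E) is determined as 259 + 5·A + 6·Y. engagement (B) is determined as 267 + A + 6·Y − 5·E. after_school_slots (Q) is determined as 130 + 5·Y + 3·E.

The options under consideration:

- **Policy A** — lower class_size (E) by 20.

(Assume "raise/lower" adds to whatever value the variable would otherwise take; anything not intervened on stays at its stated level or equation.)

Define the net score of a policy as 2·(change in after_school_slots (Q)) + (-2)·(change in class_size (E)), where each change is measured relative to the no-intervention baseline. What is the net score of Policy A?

Baseline:
  A = 62
  Y = 128
  E = 259 + 5·62 + 6·128 = 1337
  Q = 130 + 5·128 + 3·1337 = 4781
Policy A (E − 20):
  A = 62
  Y = 128
  E = 259 + 5·62 + 6·128 (−20 from intervention) = 1317
  Q = 130 + 5·128 + 3·1317 = 4721
ΔQ = 4721 − 4781 = -60; ΔE = 1317 − 1337 = -20
Score = 2·(-60) + (-2)·(-20) = -80

-80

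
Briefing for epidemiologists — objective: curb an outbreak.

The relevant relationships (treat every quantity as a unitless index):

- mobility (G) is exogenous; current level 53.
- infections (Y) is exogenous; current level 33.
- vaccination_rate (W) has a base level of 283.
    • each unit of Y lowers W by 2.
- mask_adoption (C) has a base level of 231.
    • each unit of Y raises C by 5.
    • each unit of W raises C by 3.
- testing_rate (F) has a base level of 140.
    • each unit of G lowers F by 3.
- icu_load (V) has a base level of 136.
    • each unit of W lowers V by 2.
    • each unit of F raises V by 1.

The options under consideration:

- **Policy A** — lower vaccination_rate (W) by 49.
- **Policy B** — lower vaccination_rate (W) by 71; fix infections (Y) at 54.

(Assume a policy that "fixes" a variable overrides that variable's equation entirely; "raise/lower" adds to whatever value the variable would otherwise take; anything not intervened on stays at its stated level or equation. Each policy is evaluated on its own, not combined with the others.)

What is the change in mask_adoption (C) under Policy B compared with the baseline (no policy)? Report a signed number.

Baseline:
  Y = 33
  W = 283 − 2·33 = 217
  C = 231 + 5·33 + 3·217 = 1047
Policy B (W − 71, Y := 54):
  Y = 54
  W = 283 − 2·54 (−71 from intervention) = 104
  C = 231 + 5·54 + 3·104 = 813
Change in C: 813 − 1047 = -234

-234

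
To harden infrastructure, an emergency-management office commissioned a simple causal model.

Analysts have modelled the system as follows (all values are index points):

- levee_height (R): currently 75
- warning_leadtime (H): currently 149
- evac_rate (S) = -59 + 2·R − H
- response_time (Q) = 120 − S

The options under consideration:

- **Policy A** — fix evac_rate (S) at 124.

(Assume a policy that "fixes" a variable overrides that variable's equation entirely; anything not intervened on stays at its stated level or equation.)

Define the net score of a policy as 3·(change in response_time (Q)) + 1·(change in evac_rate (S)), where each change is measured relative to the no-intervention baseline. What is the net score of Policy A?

Baseline:
  R = 75
  H = 149
  S = -59 + 2·75 − 149 = -58
  Q = 120 − (-58) = 178
Policy A (S := 124):
  R = 75
  H = 149
  S = 124
  Q = 120 − 124 = -4
ΔQ = -4 − 178 = -182; ΔS = 124 − (-58) = 182
Score = 3·(-182) + 1·182 = -364

-364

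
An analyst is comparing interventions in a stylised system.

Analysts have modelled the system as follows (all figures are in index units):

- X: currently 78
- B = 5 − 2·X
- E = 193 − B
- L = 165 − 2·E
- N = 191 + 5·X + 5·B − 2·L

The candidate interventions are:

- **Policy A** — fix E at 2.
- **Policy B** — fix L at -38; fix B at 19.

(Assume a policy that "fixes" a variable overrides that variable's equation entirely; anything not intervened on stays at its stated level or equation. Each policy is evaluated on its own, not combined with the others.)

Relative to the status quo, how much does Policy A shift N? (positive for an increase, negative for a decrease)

-1368

Baseline:
  X = 78
  B = 5 − 2·78 = -151
  E = 193 − (-151) = 344
  L = 165 − 2·344 = -523
  N = 191 + 5·78 + 5·(-151) − 2·(-523) = 872
Policy A (E := 2):
  X = 78
  B = 5 − 2·78 = -151
  E = 2
  L = 165 − 2·2 = 161
  N = 191 + 5·78 + 5·(-151) − 2·161 = -496
Change in N: -496 − 872 = -1368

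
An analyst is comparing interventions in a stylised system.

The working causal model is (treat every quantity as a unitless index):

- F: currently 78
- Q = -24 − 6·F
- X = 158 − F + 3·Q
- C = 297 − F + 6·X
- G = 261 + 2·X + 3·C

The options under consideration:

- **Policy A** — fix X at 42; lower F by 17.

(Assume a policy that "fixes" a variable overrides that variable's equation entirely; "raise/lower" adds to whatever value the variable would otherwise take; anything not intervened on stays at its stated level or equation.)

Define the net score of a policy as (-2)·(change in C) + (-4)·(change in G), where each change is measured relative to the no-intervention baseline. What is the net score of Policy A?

-132534

Baseline:
  F = 78
  Q = -24 − 6·78 = -492
  X = 158 − 78 + 3·(-492) = -1396
  C = 297 − 78 + 6·(-1396) = -8157
  G = 261 + 2·(-1396) + 3·(-8157) = -27002
Policy A (X := 42, F − 17):
  F = 78 − 17 = 61
  Q = -24 − 6·61 = -390
  X = 42
  C = 297 − 61 + 6·42 = 488
  G = 261 + 2·42 + 3·488 = 1809
ΔC = 488 − (-8157) = 8645; ΔG = 1809 − (-27002) = 28811
Score = (-2)·8645 + (-4)·28811 = -132534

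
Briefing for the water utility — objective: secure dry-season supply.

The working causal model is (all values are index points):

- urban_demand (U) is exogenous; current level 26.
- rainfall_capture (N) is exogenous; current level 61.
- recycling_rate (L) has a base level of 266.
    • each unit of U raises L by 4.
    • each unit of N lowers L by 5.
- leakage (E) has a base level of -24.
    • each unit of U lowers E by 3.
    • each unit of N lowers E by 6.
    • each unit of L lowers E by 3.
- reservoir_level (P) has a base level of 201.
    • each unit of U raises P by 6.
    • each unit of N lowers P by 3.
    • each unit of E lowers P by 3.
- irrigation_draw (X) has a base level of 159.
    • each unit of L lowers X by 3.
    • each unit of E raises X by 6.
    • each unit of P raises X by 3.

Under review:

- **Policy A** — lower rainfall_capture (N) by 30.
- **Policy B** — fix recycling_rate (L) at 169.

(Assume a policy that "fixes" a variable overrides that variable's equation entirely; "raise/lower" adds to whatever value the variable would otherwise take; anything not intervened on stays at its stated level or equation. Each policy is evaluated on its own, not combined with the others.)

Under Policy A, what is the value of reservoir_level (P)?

Policy A (N − 30):
  U = 26
  N = 61 − 30 = 31
  L = 266 + 4·26 − 5·31 = 215
  E = -24 − 3·26 − 6·31 − 3·215 = -933
  P = 201 + 6·26 − 3·31 − 3·(-933) = 3063

3063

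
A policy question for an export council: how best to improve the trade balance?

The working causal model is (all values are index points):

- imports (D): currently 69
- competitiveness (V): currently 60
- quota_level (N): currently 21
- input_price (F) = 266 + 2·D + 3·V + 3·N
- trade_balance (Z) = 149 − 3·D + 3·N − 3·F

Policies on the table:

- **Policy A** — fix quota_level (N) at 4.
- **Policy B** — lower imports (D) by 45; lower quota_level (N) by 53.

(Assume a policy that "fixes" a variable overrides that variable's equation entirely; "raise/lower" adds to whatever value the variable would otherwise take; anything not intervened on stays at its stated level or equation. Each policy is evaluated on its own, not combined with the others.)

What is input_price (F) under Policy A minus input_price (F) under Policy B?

Policy A (N := 4):
  D = 69
  V = 60
  N = 4
  F = 266 + 2·69 + 3·60 + 3·4 = 596
Policy B (D − 45, N − 53):
  D = 69 − 45 = 24
  V = 60
  N = 21 − 53 = -32
  F = 266 + 2·24 + 3·60 + 3·(-32) = 398
F: 596 − 398 = 198

198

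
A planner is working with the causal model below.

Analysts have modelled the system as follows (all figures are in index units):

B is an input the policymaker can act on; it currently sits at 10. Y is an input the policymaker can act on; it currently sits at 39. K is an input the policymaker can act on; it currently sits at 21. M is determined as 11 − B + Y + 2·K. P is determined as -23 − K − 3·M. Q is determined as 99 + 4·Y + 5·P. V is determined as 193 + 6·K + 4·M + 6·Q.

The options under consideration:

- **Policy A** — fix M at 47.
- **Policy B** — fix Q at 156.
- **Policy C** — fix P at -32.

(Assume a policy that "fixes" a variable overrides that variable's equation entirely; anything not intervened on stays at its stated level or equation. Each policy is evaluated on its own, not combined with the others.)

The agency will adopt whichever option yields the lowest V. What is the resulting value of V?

Policy A (M := 47):
  B = 10
  Y = 39
  K = 21
  M = 47
  P = -23 − 21 − 3·47 = -185
  Q = 99 + 4·39 + 5·(-185) = -670
  V = 193 + 6·21 + 4·47 + 6·(-670) = -3513
Policy B (Q := 156):
  B = 10
  Y = 39
  K = 21
  M = 11 − 10 + 39 + 2·21 = 82
  P = -23 − 21 − 3·82 = -290
  Q = 156
  V = 193 + 6·21 + 4·82 + 6·156 = 1583
Policy C (P := -32):
  B = 10
  Y = 39
  K = 21
  M = 11 − 10 + 39 + 2·21 = 82
  P = -32
  Q = 99 + 4·39 + 5·(-32) = 95
  V = 193 + 6·21 + 4·82 + 6·95 = 1217
Comparing — Policy A: V=-3513, Policy B: V=1583, Policy C: V=1217. Lowest is -3513 (Policy A).

-3513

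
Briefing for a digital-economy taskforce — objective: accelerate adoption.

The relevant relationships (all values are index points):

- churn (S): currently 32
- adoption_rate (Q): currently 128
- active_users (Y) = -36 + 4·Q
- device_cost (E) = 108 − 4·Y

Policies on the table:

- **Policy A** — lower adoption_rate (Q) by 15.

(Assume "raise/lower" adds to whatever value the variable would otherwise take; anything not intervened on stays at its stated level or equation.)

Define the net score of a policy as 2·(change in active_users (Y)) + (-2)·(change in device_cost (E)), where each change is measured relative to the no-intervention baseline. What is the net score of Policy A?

-600

Baseline:
  Q = 128
  Y = -36 + 4·128 = 476
  E = 108 − 4·476 = -1796
Policy A (Q − 15):
  Q = 128 − 15 = 113
  Y = -36 + 4·113 = 416
  E = 108 − 4·416 = -1556
ΔY = 416 − 476 = -60; ΔE = -1556 − (-1796) = 240
Score = 2·(-60) + (-2)·240 = -600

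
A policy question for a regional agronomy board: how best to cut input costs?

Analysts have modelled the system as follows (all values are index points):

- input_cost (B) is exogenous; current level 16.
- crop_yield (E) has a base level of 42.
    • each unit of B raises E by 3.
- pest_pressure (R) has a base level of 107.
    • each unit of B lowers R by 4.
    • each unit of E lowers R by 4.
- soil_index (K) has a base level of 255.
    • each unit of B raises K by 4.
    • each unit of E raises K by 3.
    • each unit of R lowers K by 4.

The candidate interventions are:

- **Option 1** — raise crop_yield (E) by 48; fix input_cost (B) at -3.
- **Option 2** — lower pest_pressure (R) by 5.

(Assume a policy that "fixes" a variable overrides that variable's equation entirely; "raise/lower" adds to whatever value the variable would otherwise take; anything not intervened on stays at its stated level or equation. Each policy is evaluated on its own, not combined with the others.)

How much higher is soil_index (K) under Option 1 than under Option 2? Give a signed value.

Option 1 (E + 48, B := -3):
  B = -3
  E = 42 + 3·(-3) (+48 from intervention) = 81
  R = 107 − 4·(-3) − 4·81 = -205
  K = 255 + 4·(-3) + 3·81 − 4·(-205) = 1306
Option 2 (R − 5):
  B = 16
  E = 42 + 3·16 = 90
  R = 107 − 4·16 − 4·90 (−5 from intervention) = -322
  K = 255 + 4·16 + 3·90 − 4·(-322) = 1877
K: 1306 − 1877 = -571

-571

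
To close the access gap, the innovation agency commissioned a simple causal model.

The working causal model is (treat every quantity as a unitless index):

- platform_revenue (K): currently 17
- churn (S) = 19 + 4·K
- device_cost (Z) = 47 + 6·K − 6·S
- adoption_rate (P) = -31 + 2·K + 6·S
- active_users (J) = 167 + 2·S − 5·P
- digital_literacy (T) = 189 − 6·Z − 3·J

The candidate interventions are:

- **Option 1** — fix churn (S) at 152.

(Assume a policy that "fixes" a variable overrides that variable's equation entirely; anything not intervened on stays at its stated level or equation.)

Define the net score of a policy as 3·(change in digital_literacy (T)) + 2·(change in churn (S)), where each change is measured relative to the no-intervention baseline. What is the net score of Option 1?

Baseline:
  K = 17
  S = 19 + 4·17 = 87
  Z = 47 + 6·17 − 6·87 = -373
  P = -31 + 2·17 + 6·87 = 525
  J = 167 + 2·87 − 5·525 = -2284
  T = 189 − 6·(-373) − 3·(-2284) = 9279
Option 1 (S := 152):
  K = 17
  S = 152
  Z = 47 + 6·17 − 6·152 = -763
  P = -31 + 2·17 + 6·152 = 915
  J = 167 + 2·152 − 5·915 = -4104
  T = 189 − 6·(-763) − 3·(-4104) = 17079
ΔT = 17079 − 9279 = 7800; ΔS = 152 − 87 = 65
Score = 3·7800 + 2·65 = 23530

23530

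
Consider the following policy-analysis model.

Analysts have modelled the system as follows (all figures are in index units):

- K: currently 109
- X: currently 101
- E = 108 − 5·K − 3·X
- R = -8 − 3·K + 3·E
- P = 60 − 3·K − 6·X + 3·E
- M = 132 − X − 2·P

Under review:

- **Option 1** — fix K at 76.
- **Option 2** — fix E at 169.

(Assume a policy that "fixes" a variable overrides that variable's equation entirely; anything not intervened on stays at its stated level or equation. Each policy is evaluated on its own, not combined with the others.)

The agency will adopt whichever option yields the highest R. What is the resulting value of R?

172

Option 1 (K := 76):
  K = 76
  X = 101
  E = 108 − 5·76 − 3·101 = -575
  R = -8 − 3·76 + 3·(-575) = -1961
Option 2 (E := 169):
  K = 109
  X = 101
  E = 169
  R = -8 − 3·109 + 3·169 = 172
Comparing — Option 1: R=-1961, Option 2: R=172. Highest is 172 (Option 2).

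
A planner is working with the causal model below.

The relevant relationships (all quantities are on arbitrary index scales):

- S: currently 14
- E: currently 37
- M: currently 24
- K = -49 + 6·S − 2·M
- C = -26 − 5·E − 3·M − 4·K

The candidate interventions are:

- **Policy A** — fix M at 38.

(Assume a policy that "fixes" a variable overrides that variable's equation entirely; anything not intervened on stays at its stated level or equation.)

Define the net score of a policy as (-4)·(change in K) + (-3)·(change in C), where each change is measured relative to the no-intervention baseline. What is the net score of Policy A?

Baseline:
  S = 14
  E = 37
  M = 24
  K = -49 + 6·14 − 2·24 = -13
  C = -26 − 5·37 − 3·24 − 4·(-13) = -231
Policy A (M := 38):
  S = 14
  E = 37
  M = 38
  K = -49 + 6·14 − 2·38 = -41
  C = -26 − 5·37 − 3·38 − 4·(-41) = -161
ΔK = -41 − (-13) = -28; ΔC = -161 − (-231) = 70
Score = (-4)·(-28) + (-3)·70 = -98

-98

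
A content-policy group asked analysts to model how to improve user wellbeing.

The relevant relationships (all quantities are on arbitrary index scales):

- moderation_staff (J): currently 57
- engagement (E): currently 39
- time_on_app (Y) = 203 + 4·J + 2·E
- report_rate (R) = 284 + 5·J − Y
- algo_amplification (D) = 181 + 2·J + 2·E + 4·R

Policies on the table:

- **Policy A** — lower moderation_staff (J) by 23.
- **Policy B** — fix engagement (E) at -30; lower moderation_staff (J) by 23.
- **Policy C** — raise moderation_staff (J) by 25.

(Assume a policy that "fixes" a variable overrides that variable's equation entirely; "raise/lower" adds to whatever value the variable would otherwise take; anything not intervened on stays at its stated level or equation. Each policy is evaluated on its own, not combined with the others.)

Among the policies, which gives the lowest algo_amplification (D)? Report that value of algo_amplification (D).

475

Policy A (J − 23):
  J = 57 − 23 = 34
  E = 39
  Y = 203 + 4·34 + 2·39 = 417
  R = 284 + 5·34 − 417 = 37
  D = 181 + 2·34 + 2·39 + 4·37 = 475
Policy B (E := -30, J − 23):
  J = 57 − 23 = 34
  E = -30
  Y = 203 + 4·34 + 2·(-30) = 279
  R = 284 + 5·34 − 279 = 175
  D = 181 + 2·34 + 2·(-30) + 4·175 = 889
Policy C (J + 25):
  J = 57 + 25 = 82
  E = 39
  Y = 203 + 4·82 + 2·39 = 609
  R = 284 + 5·82 − 609 = 85
  D = 181 + 2·82 + 2·39 + 4·85 = 763
Comparing — Policy A: D=475, Policy B: D=889, Policy C: D=763. Lowest is 475 (Policy A).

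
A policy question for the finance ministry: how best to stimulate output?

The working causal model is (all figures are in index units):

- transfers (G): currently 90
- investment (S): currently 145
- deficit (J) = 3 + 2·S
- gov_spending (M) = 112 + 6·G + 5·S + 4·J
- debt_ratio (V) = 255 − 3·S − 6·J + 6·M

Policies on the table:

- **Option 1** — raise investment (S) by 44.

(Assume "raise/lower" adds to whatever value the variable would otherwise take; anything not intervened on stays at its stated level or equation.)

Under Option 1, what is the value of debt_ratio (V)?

Option 1 (S + 44):
  G = 90
  S = 145 + 44 = 189
  J = 3 + 2·189 = 381
  M = 112 + 6·90 + 5·189 + 4·381 = 3121
  V = 255 − 3·189 − 6·381 + 6·3121 = 16128

16128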